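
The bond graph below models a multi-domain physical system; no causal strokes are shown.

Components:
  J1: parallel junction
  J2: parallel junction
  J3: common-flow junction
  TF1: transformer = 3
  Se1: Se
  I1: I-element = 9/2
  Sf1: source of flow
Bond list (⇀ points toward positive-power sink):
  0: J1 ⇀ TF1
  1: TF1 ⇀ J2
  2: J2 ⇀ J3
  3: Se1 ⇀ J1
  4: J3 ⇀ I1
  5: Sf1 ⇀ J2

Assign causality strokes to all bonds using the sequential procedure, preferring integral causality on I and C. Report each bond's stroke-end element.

b0 →TF1
b1 →J2
b2 →J3
b3 →J1
b4 →I1
b5 →Sf1

b3 |J1  (Se1 (Se) sets effort on bond)
b5 |Sf1  (Sf1: flow source, stroke at near end)
b0 |TF1  (J1: bond 3 brought effort, rest push out)
b1 |J2  (through TF1, causality passes straight; one stroke at TF1)
b2 |J3  (J2 effort already set via bond 1)
b4 |I1  (closing 1-jn rule on J3)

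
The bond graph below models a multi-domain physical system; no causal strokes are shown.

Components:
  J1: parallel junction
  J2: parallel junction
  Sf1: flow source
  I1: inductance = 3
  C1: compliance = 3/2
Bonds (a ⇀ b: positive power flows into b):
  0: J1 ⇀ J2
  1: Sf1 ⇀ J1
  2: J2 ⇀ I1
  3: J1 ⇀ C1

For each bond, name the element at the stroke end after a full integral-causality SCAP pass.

#1 →Sf1  (Sf1 fixes flow; stroke at Sf1)
#2 →I1  (I1: I, integral causality)
#0 →J2  (J2 needs exactly one e-in)
#3 →J1  (J1: last free bond brings effort in)

#0 stroke at J2
#1 stroke at Sf1
#2 stroke at I1
#3 stroke at J1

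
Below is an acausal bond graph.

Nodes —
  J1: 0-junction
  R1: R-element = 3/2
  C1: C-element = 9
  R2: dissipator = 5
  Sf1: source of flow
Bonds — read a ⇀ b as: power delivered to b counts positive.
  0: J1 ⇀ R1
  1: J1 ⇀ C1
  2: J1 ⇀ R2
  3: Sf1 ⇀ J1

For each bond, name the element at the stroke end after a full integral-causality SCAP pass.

b3 |Sf1  (Sf1 (Sf) sets flow on bond)
b1 |J1  (C1: C, integral causality)
b0 |R1  (J1: bond 1 brought effort, rest push out)
b2 |R2  (J1 effort already set via bond 1)

β0 |R1
β1 |J1
β2 |R2
β3 |Sf1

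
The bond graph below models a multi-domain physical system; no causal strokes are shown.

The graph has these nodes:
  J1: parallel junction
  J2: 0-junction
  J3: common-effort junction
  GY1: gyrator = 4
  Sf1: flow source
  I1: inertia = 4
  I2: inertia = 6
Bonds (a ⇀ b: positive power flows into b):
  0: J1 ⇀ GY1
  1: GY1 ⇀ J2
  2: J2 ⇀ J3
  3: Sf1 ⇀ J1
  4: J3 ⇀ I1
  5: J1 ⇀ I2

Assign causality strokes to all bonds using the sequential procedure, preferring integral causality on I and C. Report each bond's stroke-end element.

b0 stroke at J1
b1 stroke at J2
b2 stroke at J3
b3 stroke at Sf1
b4 stroke at I1
b5 stroke at I2

b3 stroke at Sf1  (Sf1 fixes flow; stroke at Sf1)
b4 stroke at I1  (prefer integral on I1)
b2 stroke at J3  (closing 0-jn rule on J3)
b1 stroke at J2  (J2: last free bond brings effort in)
b0 stroke at J1  (GY1 both-in/both-out from 1)
b5 stroke at I2  (0-jn J1 has e-setter on 0)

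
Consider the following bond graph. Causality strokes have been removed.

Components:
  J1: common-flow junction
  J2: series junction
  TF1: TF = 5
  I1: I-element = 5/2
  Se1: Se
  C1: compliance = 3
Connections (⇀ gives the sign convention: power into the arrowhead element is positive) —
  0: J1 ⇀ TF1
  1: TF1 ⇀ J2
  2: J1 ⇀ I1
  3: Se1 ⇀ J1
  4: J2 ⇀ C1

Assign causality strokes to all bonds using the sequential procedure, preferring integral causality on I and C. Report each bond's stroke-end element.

bond 0 stroke→J1
bond 1 stroke→TF1
bond 2 stroke→I1
bond 3 stroke→J1
bond 4 stroke→J2

β3 stroke at J1  (Se1: effort source, stroke at far end)
β2 stroke at I1  (I1 outputs flow p/I1)
β0 stroke at J1  (1-jn J1 has f-setter on 2)
β1 stroke at TF1  (through TF1, causality passes straight; one stroke at TF1)
β4 stroke at J2  (1-jn J2 has f-setter on 1)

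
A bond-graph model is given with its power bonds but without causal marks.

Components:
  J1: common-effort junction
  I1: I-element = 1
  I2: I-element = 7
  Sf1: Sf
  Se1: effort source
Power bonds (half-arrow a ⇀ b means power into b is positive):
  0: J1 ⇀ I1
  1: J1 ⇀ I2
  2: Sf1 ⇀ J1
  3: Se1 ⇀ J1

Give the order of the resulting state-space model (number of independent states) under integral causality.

#2 |Sf1  (Sf1 (Sf) sets flow on bond)
#3 |J1  (Se1 fixes effort; stroke away)
#0 |I1  (J1: bond 3 brought effort, rest push out)
#1 |I2  (common-e at J1 fixed by 3)

2  (I1, I2 all integral)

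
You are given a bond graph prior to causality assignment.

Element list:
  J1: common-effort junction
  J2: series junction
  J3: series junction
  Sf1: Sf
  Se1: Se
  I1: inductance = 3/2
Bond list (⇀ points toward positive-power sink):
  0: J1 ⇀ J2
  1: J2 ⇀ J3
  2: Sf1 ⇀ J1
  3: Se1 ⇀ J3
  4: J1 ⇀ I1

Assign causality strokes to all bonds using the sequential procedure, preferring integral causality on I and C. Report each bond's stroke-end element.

#0 |J1
#1 |J2
#2 |Sf1
#3 |J3
#4 |I1

b2 stroke at Sf1  (Sf1 fixes flow; stroke at Sf1)
b3 stroke at J3  (Se1: effort source, stroke at far end)
b1 stroke at J2  (J3: last free bond brings flow in)
b0 stroke at J1  (only one flow-in slot at J2)
b4 stroke at I1  (common-e at J1 fixed by 0)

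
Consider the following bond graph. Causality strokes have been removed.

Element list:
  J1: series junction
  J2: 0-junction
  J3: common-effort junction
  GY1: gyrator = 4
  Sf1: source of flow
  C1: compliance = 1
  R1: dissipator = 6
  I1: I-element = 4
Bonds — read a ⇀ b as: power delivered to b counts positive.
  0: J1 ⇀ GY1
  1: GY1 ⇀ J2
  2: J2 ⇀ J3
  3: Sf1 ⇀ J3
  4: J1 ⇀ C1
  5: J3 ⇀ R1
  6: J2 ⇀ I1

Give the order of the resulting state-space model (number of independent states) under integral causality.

2  (C1, I1 all integral)

β3 stroke→Sf1  (Sf1: flow source, stroke at near end)
β4 stroke→J1  (C1 integral (e out))
β0 stroke→GY1  (J1: last free bond brings flow in)
β1 stroke→GY1  (GY GY1: same side as bond 0)
β6 stroke→I1  (I1: I, integral causality)
β2 stroke→J2  (closing 0-jn rule on J2)
β5 stroke→J3  (J3 needs exactly one e-in)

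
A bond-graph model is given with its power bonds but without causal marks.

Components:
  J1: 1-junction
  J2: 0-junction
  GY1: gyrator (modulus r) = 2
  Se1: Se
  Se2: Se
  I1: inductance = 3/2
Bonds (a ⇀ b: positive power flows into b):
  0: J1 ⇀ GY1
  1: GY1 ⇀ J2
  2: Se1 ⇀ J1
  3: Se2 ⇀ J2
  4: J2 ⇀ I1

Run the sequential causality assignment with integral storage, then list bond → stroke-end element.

bond 0 →GY1
bond 1 →GY1
bond 2 →J1
bond 3 →J2
bond 4 →I1

b2 stroke at J1  (Se1 (Se) sets effort on bond)
b3 stroke at J2  (source Se2 imposes e)
b0 stroke at GY1  (closing 1-jn rule on J1)
b1 stroke at GY1  (0-jn J2 has e-setter on 3)
b4 stroke at I1  (J2: bond 3 brought effort, rest push out)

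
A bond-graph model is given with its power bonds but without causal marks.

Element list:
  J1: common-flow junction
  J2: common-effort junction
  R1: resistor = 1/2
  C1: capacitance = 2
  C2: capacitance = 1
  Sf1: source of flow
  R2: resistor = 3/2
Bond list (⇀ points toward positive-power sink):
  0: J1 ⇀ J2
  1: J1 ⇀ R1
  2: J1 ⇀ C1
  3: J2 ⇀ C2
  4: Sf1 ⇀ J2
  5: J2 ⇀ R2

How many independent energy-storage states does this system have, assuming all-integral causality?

β4 stroke at Sf1  (Sf1: flow source, stroke at near end)
β2 stroke at J1  (C1 integral (e out))
β3 stroke at J2  (prefer integral on C2)
β0 stroke at J1  (common-e at J2 fixed by 3)
β5 stroke at R2  (J2 effort already set via bond 3)
β1 stroke at R1  (only one flow-in slot at J1)

2  (C1, C2 all integral)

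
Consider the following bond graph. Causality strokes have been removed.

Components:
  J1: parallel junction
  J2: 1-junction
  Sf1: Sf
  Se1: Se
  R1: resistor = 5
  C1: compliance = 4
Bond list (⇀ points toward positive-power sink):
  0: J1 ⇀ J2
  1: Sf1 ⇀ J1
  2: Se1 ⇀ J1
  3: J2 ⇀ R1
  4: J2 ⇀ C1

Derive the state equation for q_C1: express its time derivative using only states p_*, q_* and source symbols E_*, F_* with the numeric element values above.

dq_C1/dt = E_Se1/5 - q_C1/20

#1 |Sf1  (source Sf1 imposes f)
#2 |J1  (source Se1 imposes e)
#0 |J2  (common-e at J1 fixed by 2)
#4 |J2  (prefer integral on C1)
#3 |R1  (J2 needs exactly one f-in)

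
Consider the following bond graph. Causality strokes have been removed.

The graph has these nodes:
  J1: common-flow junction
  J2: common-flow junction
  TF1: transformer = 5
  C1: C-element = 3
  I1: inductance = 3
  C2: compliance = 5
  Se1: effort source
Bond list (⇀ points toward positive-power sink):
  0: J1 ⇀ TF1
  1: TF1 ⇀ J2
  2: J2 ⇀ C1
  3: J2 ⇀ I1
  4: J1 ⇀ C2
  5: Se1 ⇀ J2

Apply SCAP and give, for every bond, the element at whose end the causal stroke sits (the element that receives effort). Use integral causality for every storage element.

bond 5 stroke at J2  (Se1: effort source, stroke at far end)
bond 2 stroke at J2  (C1: C, integral causality)
bond 3 stroke at I1  (I1: I, integral causality)
bond 1 stroke at J2  (common-f at J2 fixed by 3)
bond 0 stroke at TF1  (through TF1, causality passes straight; one stroke at TF1)
bond 4 stroke at J1  (1-jn J1 has f-setter on 0)

bond 0 stroke at TF1
bond 1 stroke at J2
bond 2 stroke at J2
bond 3 stroke at I1
bond 4 stroke at J1
bond 5 stroke at J2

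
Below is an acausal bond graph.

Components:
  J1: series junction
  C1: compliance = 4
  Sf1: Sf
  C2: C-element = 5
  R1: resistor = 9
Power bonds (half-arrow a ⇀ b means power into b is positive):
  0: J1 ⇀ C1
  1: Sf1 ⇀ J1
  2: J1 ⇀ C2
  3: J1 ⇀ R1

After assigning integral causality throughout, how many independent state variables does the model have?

2  (C1, C2 all integral)

b1 stroke at Sf1  (source Sf1 imposes f)
b0 stroke at J1  (J1: bond 1 brought flow, rest push out)
b2 stroke at J1  (common-f at J1 fixed by 1)
b3 stroke at J1  (J1 flow already set via bond 1)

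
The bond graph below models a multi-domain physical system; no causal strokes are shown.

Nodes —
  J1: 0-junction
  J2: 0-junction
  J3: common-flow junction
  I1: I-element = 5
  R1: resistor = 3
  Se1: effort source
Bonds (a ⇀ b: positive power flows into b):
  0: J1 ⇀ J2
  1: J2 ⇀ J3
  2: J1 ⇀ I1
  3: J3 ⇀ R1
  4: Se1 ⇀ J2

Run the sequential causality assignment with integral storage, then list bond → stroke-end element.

bond 0 stroke at J1
bond 1 stroke at J3
bond 2 stroke at I1
bond 3 stroke at R1
bond 4 stroke at J2

b4 |J2  (source Se1 imposes e)
b0 |J1  (0-jn J2 has e-setter on 4)
b1 |J3  (J2: bond 4 brought effort, rest push out)
b3 |R1  (J3 needs exactly one f-in)
b2 |I1  (J1: bond 0 brought effort, rest push out)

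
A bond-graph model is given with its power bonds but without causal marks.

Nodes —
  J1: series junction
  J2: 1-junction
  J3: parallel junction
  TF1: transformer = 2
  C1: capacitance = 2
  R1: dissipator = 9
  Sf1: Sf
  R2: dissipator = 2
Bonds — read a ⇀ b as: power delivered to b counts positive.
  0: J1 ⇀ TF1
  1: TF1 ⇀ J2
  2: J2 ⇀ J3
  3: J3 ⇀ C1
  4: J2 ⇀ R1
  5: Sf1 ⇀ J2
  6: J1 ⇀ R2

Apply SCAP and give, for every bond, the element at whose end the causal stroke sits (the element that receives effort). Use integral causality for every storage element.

bond 5 stroke at Sf1  (Sf1: flow source, stroke at near end)
bond 1 stroke at J2  (J2 flow already set via bond 5)
bond 2 stroke at J2  (common-f at J2 fixed by 5)
bond 4 stroke at J2  (J2: bond 5 brought flow, rest push out)
bond 3 stroke at J3  (J3 needs exactly one e-in)
bond 0 stroke at TF1  (through TF1, causality passes straight; one stroke at TF1)
bond 6 stroke at J1  (1-jn J1 has f-setter on 0)

β0 |TF1
β1 |J2
β2 |J2
β3 |J3
β4 |J2
β5 |Sf1
β6 |J1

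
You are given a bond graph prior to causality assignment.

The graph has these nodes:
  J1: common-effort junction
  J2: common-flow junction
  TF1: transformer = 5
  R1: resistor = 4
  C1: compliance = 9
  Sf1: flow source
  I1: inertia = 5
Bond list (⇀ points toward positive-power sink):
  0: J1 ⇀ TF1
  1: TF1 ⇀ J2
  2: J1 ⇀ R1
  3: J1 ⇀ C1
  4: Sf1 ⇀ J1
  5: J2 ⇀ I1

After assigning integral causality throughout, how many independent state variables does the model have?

2  (C1, I1 all integral)

b4 |Sf1  (source Sf1 imposes f)
b3 |J1  (C1 outputs effort q/C1)
b0 |TF1  (J1 effort already set via bond 3)
b2 |R1  (J1 effort already set via bond 3)
b1 |J2  (through TF1, causality passes straight; one stroke at TF1)
b5 |I1  (J2 needs exactly one f-in)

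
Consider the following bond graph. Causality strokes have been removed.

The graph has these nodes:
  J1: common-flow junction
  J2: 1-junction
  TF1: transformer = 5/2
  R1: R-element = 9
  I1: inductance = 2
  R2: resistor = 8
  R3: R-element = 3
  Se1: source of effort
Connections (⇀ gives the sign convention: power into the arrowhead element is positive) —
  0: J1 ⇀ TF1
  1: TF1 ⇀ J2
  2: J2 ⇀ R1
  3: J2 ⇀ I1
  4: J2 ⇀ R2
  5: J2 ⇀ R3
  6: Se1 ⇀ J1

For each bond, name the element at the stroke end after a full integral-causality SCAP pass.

b6 →J1  (Se1 fixes effort; stroke away)
b0 →TF1  (J1 needs exactly one f-in)
b1 →J2  (TF TF1: opposite of bond 0)
b3 →I1  (prefer integral on I1)
b2 →J2  (1-jn J2 has f-setter on 3)
b4 →J2  (1-jn J2 has f-setter on 3)
b5 →J2  (J2: bond 3 brought flow, rest push out)

bond 0 stroke→TF1
bond 1 stroke→J2
bond 2 stroke→J2
bond 3 stroke→I1
bond 4 stroke→J2
bond 5 stroke→J2
bond 6 stroke→J1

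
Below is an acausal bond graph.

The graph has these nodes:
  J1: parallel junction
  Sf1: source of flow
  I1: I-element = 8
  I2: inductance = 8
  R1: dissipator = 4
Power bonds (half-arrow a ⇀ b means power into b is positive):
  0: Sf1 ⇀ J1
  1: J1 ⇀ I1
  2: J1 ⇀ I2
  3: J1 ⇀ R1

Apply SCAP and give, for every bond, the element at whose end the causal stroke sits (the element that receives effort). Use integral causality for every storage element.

β0 stroke at Sf1  (Sf1: flow source, stroke at near end)
β1 stroke at I1  (I1 outputs flow p/I1)
β2 stroke at I2  (prefer integral on I2)
β3 stroke at J1  (closing 0-jn rule on J1)

#0 stroke→Sf1
#1 stroke→I1
#2 stroke→I2
#3 stroke→J1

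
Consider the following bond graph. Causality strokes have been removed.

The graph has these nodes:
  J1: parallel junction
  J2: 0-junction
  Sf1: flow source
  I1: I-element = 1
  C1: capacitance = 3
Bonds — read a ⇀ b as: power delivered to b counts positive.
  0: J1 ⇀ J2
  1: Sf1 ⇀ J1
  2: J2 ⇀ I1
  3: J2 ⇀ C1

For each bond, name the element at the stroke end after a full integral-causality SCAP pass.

#1 stroke at Sf1  (Sf1 (Sf) sets flow on bond)
#0 stroke at J1  (J1 needs exactly one e-in)
#2 stroke at I1  (I1: I, integral causality)
#3 stroke at J2  (J2 needs exactly one e-in)

#0 stroke at J1
#1 stroke at Sf1
#2 stroke at I1
#3 stroke at J2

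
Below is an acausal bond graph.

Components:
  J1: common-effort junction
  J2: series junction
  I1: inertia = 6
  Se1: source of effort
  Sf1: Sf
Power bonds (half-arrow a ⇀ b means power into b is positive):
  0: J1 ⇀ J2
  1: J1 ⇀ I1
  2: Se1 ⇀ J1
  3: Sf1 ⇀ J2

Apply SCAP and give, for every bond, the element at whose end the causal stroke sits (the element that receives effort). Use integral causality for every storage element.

bond 2 →J1  (Se1: effort source, stroke at far end)
bond 3 →Sf1  (Sf1 fixes flow; stroke at Sf1)
bond 0 →J2  (J1: bond 2 brought effort, rest push out)
bond 1 →I1  (0-jn J1 has e-setter on 2)

b0 stroke→J2
b1 stroke→I1
b2 stroke→J1
b3 stroke→Sf1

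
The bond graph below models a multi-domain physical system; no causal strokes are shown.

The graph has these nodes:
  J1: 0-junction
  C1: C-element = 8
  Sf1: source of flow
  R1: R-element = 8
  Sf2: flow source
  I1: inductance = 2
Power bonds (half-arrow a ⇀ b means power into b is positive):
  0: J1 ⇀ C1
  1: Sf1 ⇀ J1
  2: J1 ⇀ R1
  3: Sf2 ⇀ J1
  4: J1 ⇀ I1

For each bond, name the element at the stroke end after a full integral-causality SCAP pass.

β0 |J1
β1 |Sf1
β2 |R1
β3 |Sf2
β4 |I1

b1 →Sf1  (Sf1: flow source, stroke at near end)
b3 →Sf2  (Sf2: flow source, stroke at near end)
b0 →J1  (C1: C, integral causality)
b2 →R1  (J1 effort already set via bond 0)
b4 →I1  (common-e at J1 fixed by 0)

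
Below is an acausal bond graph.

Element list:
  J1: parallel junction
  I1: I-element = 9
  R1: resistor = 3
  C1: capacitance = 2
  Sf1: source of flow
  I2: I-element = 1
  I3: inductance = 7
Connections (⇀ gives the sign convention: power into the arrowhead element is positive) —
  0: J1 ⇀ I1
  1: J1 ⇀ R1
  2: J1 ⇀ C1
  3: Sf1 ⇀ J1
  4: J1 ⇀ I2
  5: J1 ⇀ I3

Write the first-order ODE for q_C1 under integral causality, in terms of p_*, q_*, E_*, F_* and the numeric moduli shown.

dq_C1/dt = F_Sf1 - p_I1/9 - p_I2 - p_I3/7 - q_C1/6

#3 |Sf1  (Sf1 (Sf) sets flow on bond)
#0 |I1  (I1 integral (f out))
#2 |J1  (prefer integral on C1)
#1 |R1  (J1 effort already set via bond 2)
#4 |I2  (J1: bond 2 brought effort, rest push out)
#5 |I3  (0-jn J1 has e-setter on 2)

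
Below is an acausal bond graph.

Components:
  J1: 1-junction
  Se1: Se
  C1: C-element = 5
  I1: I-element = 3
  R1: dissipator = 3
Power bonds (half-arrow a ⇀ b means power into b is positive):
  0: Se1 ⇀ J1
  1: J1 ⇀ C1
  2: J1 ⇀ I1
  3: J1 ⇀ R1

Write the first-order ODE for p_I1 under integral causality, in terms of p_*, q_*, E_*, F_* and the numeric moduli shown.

dp_I1/dt = E_Se1 - p_I1 - q_C1/5

b0 stroke→J1  (source Se1 imposes e)
b1 stroke→J1  (C1 outputs effort q/C1)
b2 stroke→I1  (I1 integral (f out))
b3 stroke→J1  (1-jn J1 has f-setter on 2)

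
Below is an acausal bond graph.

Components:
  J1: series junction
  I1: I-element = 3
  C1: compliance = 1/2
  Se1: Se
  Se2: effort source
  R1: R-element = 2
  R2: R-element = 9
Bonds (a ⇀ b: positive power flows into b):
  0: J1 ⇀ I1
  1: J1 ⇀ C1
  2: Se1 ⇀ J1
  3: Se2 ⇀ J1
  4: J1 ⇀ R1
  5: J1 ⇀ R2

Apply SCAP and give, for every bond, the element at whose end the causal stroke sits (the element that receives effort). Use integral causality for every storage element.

b0 stroke at I1
b1 stroke at J1
b2 stroke at J1
b3 stroke at J1
b4 stroke at J1
b5 stroke at J1

β2 |J1  (Se1: effort source, stroke at far end)
β3 |J1  (Se2: effort source, stroke at far end)
β0 |I1  (I1 outputs flow p/I1)
β1 |J1  (common-f at J1 fixed by 0)
β4 |J1  (common-f at J1 fixed by 0)
β5 |J1  (J1: bond 0 brought flow, rest push out)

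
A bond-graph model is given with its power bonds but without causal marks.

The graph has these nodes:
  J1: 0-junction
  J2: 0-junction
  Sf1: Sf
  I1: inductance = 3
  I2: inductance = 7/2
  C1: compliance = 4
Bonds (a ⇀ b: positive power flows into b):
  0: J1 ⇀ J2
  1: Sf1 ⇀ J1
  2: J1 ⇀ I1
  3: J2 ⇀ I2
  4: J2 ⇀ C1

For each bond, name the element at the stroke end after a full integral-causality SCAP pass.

b1 stroke→Sf1  (Sf1 (Sf) sets flow on bond)
b2 stroke→I1  (I1: I, integral causality)
b0 stroke→J1  (only one effort-in slot at J1)
b3 stroke→I2  (prefer integral on I2)
b4 stroke→J2  (only one effort-in slot at J2)

#0 →J1
#1 →Sf1
#2 →I1
#3 →I2
#4 →J2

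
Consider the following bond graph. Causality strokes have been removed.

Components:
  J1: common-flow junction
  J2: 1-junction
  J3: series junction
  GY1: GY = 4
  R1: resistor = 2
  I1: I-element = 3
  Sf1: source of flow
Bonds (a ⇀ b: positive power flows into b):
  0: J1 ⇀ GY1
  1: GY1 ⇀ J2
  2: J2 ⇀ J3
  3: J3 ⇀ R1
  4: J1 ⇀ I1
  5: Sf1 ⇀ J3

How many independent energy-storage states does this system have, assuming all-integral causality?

1  (I1 all integral)

β5 →Sf1  (Sf1: flow source, stroke at near end)
β2 →J3  (J3 flow already set via bond 5)
β3 →J3  (J3: bond 5 brought flow, rest push out)
β1 →J2  (J2 flow already set via bond 2)
β0 →J1  (GY GY1: same side as bond 1)
β4 →I1  (closing 1-jn rule on J1)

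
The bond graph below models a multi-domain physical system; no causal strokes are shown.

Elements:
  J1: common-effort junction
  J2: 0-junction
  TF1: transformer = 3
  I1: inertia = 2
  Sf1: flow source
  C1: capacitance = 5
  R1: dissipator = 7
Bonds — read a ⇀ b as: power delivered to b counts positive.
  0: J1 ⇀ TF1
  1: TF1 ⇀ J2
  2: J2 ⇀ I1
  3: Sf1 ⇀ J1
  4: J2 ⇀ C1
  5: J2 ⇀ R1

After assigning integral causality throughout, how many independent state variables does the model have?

bond 3 stroke→Sf1  (Sf1: flow source, stroke at near end)
bond 0 stroke→J1  (closing 0-jn rule on J1)
bond 1 stroke→TF1  (TF1 one-in-one-out from 0)
bond 2 stroke→I1  (I1 outputs flow p/I1)
bond 4 stroke→J2  (C1: C, integral causality)
bond 5 stroke→R1  (0-jn J2 has e-setter on 4)

2  (C1, I1 all integral)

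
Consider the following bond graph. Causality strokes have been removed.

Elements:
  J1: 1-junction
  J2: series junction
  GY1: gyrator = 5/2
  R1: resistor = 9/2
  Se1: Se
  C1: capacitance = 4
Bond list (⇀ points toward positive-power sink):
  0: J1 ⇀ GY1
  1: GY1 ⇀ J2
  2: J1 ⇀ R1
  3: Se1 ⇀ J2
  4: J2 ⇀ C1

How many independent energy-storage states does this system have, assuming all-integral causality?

bond 3 |J2  (Se1: effort source, stroke at far end)
bond 4 |J2  (C1 outputs effort q/C1)
bond 1 |GY1  (J2 needs exactly one f-in)
bond 0 |GY1  (through GY1, causality inverts; strokes same side of GY1)
bond 2 |J1  (1-jn J1 has f-setter on 0)

1  (C1 all integral)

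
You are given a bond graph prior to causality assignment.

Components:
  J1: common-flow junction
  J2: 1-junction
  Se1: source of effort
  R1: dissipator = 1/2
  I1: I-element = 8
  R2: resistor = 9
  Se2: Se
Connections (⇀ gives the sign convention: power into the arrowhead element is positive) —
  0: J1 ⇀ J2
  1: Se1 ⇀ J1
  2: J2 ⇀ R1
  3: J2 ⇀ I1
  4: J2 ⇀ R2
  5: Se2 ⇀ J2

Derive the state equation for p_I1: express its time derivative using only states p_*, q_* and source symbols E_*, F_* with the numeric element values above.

dp_I1/dt = E_Se1 + E_Se2 - 19*p_I1/16

#1 stroke→J1  (Se1 (Se) sets effort on bond)
#5 stroke→J2  (Se2 (Se) sets effort on bond)
#0 stroke→J2  (closing 1-jn rule on J1)
#3 stroke→I1  (I1: I, integral causality)
#2 stroke→J2  (common-f at J2 fixed by 3)
#4 stroke→J2  (common-f at J2 fixed by 3)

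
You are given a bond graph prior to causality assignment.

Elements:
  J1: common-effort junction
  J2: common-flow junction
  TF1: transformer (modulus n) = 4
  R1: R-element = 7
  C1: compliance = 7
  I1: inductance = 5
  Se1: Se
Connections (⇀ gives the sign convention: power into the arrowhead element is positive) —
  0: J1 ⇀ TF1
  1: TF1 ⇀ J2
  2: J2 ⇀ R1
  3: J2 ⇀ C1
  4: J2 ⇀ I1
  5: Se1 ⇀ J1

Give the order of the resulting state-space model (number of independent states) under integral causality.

b5 →J1  (Se1: effort source, stroke at far end)
b0 →TF1  (common-e at J1 fixed by 5)
b1 →J2  (TF1: transformer flips bond 0)
b3 →J2  (C1: C, integral causality)
b4 →I1  (I1: I, integral causality)
b2 →J2  (1-jn J2 has f-setter on 4)

2  (C1, I1 all integral)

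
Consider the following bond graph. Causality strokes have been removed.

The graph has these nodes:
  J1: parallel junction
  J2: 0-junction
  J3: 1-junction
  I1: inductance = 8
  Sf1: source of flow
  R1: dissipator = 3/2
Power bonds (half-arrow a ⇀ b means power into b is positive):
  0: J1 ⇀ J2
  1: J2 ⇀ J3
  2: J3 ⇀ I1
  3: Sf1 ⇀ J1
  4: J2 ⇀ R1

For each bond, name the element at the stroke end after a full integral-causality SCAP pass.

β0 →J1
β1 →J3
β2 →I1
β3 →Sf1
β4 →J2

#3 stroke→Sf1  (Sf1: flow source, stroke at near end)
#0 stroke→J1  (closing 0-jn rule on J1)
#2 stroke→I1  (prefer integral on I1)
#1 stroke→J3  (common-f at J3 fixed by 2)
#4 stroke→J2  (closing 0-jn rule on J2)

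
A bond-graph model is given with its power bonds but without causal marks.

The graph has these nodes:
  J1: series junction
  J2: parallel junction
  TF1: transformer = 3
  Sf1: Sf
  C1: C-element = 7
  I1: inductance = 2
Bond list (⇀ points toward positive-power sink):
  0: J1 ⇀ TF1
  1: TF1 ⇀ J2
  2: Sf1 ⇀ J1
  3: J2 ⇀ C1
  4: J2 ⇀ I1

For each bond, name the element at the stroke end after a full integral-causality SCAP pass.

b0 →J1
b1 →TF1
b2 →Sf1
b3 →J2
b4 →I1

b2 stroke at Sf1  (Sf1 fixes flow; stroke at Sf1)
b0 stroke at J1  (common-f at J1 fixed by 2)
b1 stroke at TF1  (TF1: transformer flips bond 0)
b3 stroke at J2  (prefer integral on C1)
b4 stroke at I1  (0-jn J2 has e-setter on 3)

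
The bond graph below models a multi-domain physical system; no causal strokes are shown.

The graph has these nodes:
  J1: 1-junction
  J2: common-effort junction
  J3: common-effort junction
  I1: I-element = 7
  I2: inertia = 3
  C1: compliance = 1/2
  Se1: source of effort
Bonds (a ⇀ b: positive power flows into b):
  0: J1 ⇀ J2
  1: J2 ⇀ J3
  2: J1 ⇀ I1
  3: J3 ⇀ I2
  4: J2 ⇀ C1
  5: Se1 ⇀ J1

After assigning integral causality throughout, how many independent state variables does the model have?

3  (C1, I1, I2 all integral)

#5 →J1  (Se1: effort source, stroke at far end)
#2 →I1  (prefer integral on I1)
#0 →J1  (1-jn J1 has f-setter on 2)
#3 →I2  (I2: I, integral causality)
#1 →J3  (only one effort-in slot at J3)
#4 →J2  (closing 0-jn rule on J2)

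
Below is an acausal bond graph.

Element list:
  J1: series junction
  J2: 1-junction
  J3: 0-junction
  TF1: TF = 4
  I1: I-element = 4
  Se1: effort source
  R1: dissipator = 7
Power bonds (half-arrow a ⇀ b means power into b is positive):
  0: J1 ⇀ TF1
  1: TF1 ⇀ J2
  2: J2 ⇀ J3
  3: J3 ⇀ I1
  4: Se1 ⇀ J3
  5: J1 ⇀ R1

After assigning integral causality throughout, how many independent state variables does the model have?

#4 stroke at J3  (Se1 fixes effort; stroke away)
#2 stroke at J2  (J3 effort already set via bond 4)
#3 stroke at I1  (J3: bond 4 brought effort, rest push out)
#1 stroke at TF1  (only one flow-in slot at J2)
#0 stroke at J1  (TF1: transformer flips bond 1)
#5 stroke at R1  (J1: last free bond brings flow in)

1  (I1 all integral)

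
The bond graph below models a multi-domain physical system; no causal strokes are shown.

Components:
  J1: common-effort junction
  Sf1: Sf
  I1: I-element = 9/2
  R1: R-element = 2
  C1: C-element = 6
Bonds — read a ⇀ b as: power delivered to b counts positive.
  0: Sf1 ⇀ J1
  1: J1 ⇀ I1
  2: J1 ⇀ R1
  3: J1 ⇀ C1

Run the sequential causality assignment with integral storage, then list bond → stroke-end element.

#0 →Sf1
#1 →I1
#2 →R1
#3 →J1

β0 stroke→Sf1  (source Sf1 imposes f)
β1 stroke→I1  (I1: I, integral causality)
β3 stroke→J1  (C1 integral (e out))
β2 stroke→R1  (0-jn J1 has e-setter on 3)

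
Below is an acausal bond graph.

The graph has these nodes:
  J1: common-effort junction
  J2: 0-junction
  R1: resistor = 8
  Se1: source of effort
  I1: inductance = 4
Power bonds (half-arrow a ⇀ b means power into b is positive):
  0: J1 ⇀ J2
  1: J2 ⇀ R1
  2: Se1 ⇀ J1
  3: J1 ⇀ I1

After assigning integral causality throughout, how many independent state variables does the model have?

#2 stroke at J1  (Se1 fixes effort; stroke away)
#0 stroke at J2  (common-e at J1 fixed by 2)
#3 stroke at I1  (common-e at J1 fixed by 2)
#1 stroke at R1  (J2: bond 0 brought effort, rest push out)

1  (I1 all integral)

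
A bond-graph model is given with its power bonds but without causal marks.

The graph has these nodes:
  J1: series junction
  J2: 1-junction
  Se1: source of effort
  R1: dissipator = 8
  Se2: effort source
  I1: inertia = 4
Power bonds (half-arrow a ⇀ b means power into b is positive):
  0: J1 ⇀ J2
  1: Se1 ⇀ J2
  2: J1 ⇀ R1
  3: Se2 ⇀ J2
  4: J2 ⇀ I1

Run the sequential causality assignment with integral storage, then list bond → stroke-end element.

bond 0 →J2
bond 1 →J2
bond 2 →J1
bond 3 →J2
bond 4 →I1

#1 stroke at J2  (Se1 fixes effort; stroke away)
#3 stroke at J2  (Se2: effort source, stroke at far end)
#4 stroke at I1  (I1 outputs flow p/I1)
#0 stroke at J2  (1-jn J2 has f-setter on 4)
#2 stroke at J1  (common-f at J1 fixed by 0)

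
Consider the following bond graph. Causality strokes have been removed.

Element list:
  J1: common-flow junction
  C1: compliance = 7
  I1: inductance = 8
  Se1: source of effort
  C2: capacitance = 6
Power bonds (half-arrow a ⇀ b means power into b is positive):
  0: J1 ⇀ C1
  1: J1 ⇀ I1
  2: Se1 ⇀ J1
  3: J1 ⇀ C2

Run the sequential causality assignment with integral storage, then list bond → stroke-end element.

#0 →J1
#1 →I1
#2 →J1
#3 →J1

bond 2 stroke→J1  (source Se1 imposes e)
bond 0 stroke→J1  (prefer integral on C1)
bond 1 stroke→I1  (I1 outputs flow p/I1)
bond 3 stroke→J1  (J1 flow already set via bond 1)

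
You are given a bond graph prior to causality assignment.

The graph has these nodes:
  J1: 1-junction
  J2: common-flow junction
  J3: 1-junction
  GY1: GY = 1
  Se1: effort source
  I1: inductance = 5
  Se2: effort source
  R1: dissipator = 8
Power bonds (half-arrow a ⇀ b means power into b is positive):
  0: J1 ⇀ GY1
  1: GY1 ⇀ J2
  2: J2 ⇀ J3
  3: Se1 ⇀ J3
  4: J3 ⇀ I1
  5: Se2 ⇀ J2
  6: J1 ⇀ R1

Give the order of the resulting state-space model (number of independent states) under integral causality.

b3 stroke at J3  (Se1 fixes effort; stroke away)
b5 stroke at J2  (source Se2 imposes e)
b4 stroke at I1  (I1 integral (f out))
b2 stroke at J3  (common-f at J3 fixed by 4)
b1 stroke at J2  (1-jn J2 has f-setter on 2)
b0 stroke at J1  (GY1 both-in/both-out from 1)
b6 stroke at R1  (closing 1-jn rule on J1)

1  (I1 all integral)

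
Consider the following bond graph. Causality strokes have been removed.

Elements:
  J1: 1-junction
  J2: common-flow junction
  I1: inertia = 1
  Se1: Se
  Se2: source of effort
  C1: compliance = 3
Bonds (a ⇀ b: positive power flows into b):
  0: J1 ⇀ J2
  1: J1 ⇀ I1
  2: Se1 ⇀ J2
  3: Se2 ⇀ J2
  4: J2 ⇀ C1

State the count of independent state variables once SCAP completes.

bond 2 stroke at J2  (Se1 (Se) sets effort on bond)
bond 3 stroke at J2  (Se2: effort source, stroke at far end)
bond 1 stroke at I1  (I1 integral (f out))
bond 0 stroke at J1  (common-f at J1 fixed by 1)
bond 4 stroke at J2  (1-jn J2 has f-setter on 0)

2  (C1, I1 all integral)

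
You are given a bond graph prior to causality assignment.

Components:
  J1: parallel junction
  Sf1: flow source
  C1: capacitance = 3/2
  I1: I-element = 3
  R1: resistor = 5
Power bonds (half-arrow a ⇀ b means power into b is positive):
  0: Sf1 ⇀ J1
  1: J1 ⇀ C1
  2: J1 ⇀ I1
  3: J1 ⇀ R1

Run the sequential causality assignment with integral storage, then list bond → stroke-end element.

β0 →Sf1
β1 →J1
β2 →I1
β3 →R1

#0 stroke→Sf1  (Sf1 (Sf) sets flow on bond)
#1 stroke→J1  (C1: C, integral causality)
#2 stroke→I1  (J1: bond 1 brought effort, rest push out)
#3 stroke→R1  (J1: bond 1 brought effort, rest push out)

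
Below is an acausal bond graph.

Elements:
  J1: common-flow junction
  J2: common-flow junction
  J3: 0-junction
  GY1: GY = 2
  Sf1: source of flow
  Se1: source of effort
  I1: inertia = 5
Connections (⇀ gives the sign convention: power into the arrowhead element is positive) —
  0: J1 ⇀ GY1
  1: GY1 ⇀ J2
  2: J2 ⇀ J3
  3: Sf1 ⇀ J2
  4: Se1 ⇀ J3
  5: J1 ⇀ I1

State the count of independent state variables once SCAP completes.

1  (I1 all integral)

β3 →Sf1  (Sf1 fixes flow; stroke at Sf1)
β4 →J3  (Se1: effort source, stroke at far end)
β1 →J2  (1-jn J2 has f-setter on 3)
β2 →J2  (J2 flow already set via bond 3)
β0 →J1  (GY1 both-in/both-out from 1)
β5 →I1  (closing 1-jn rule on J1)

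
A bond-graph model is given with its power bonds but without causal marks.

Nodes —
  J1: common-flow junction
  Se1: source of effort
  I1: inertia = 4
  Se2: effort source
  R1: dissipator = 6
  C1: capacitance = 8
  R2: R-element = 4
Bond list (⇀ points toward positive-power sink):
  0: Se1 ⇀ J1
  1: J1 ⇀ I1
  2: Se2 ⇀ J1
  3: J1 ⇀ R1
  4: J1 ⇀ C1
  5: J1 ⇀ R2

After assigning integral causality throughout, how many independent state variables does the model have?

2  (C1, I1 all integral)

bond 0 stroke at J1  (Se1 fixes effort; stroke away)
bond 2 stroke at J1  (Se2 fixes effort; stroke away)
bond 1 stroke at I1  (I1 outputs flow p/I1)
bond 3 stroke at J1  (1-jn J1 has f-setter on 1)
bond 4 stroke at J1  (1-jn J1 has f-setter on 1)
bond 5 stroke at J1  (common-f at J1 fixed by 1)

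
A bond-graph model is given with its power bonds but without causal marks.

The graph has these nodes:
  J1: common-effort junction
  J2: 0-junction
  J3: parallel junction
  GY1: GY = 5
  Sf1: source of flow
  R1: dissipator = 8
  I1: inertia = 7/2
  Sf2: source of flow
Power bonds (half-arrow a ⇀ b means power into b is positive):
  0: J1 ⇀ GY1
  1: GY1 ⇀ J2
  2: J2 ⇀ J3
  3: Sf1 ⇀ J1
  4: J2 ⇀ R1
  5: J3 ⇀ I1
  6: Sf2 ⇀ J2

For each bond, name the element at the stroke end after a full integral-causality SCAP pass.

β3 →Sf1  (source Sf1 imposes f)
β6 →Sf2  (Sf2 (Sf) sets flow on bond)
β0 →J1  (J1 needs exactly one e-in)
β1 →J2  (GY1: gyrator matches bond 0)
β2 →J3  (J2: bond 1 brought effort, rest push out)
β4 →R1  (J2 effort already set via bond 1)
β5 →I1  (common-e at J3 fixed by 2)

b0 →J1
b1 →J2
b2 →J3
b3 →Sf1
b4 →R1
b5 →I1
b6 →Sf2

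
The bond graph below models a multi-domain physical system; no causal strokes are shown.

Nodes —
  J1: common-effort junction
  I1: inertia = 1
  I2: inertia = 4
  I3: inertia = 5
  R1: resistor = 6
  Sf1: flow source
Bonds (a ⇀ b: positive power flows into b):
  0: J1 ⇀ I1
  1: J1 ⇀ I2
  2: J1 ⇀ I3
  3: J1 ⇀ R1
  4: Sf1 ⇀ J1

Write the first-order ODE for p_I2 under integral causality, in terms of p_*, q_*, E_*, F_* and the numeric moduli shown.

dp_I2/dt = 6*F_Sf1 - 6*p_I1 - 3*p_I2/2 - 6*p_I3/5

#4 |Sf1  (Sf1: flow source, stroke at near end)
#0 |I1  (I1: I, integral causality)
#1 |I2  (I2: I, integral causality)
#2 |I3  (I3: I, integral causality)
#3 |J1  (closing 0-jn rule on J1)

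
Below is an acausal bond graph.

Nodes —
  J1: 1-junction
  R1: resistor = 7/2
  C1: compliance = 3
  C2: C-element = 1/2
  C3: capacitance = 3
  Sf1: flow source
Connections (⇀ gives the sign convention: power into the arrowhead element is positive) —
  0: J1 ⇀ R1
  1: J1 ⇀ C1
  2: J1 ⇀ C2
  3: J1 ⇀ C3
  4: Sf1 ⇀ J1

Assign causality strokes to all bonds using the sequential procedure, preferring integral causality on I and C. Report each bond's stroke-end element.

#4 |Sf1  (source Sf1 imposes f)
#0 |J1  (1-jn J1 has f-setter on 4)
#1 |J1  (J1: bond 4 brought flow, rest push out)
#2 |J1  (1-jn J1 has f-setter on 4)
#3 |J1  (J1: bond 4 brought flow, rest push out)

b0 stroke→J1
b1 stroke→J1
b2 stroke→J1
b3 stroke→J1
b4 stroke→Sf1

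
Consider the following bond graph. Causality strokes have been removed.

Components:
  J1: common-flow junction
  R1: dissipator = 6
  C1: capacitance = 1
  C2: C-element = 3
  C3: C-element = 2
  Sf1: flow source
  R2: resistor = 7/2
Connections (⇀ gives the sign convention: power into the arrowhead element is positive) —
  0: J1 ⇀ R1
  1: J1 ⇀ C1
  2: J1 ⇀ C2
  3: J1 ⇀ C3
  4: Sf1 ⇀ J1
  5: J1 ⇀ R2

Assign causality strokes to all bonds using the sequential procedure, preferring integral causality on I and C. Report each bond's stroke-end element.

b0 stroke→J1
b1 stroke→J1
b2 stroke→J1
b3 stroke→J1
b4 stroke→Sf1
b5 stroke→J1

#4 stroke at Sf1  (Sf1 (Sf) sets flow on bond)
#0 stroke at J1  (J1 flow already set via bond 4)
#1 stroke at J1  (1-jn J1 has f-setter on 4)
#2 stroke at J1  (1-jn J1 has f-setter on 4)
#3 stroke at J1  (common-f at J1 fixed by 4)
#5 stroke at J1  (J1: bond 4 brought flow, rest push out)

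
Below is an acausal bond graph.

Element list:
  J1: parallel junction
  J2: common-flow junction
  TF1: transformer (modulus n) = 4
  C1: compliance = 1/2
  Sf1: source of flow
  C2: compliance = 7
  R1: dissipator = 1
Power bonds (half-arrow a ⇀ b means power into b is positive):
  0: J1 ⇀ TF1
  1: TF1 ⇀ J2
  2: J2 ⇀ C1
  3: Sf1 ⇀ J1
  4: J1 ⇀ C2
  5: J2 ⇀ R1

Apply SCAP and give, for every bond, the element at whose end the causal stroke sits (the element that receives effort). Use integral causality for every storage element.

bond 3 |Sf1  (Sf1 fixes flow; stroke at Sf1)
bond 2 |J2  (C1: C, integral causality)
bond 4 |J1  (C2: C, integral causality)
bond 0 |TF1  (J1: bond 4 brought effort, rest push out)
bond 1 |J2  (TF1: transformer flips bond 0)
bond 5 |R1  (J2: last free bond brings flow in)

β0 stroke→TF1
β1 stroke→J2
β2 stroke→J2
β3 stroke→Sf1
β4 stroke→J1
β5 stroke→R1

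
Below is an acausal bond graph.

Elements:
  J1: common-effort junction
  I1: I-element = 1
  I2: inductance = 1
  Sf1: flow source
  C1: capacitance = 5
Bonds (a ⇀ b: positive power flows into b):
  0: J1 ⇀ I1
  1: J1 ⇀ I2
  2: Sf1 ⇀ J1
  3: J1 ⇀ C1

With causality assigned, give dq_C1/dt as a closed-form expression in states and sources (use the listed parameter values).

#2 stroke at Sf1  (Sf1: flow source, stroke at near end)
#0 stroke at I1  (I1 integral (f out))
#1 stroke at I2  (I2: I, integral causality)
#3 stroke at J1  (J1 needs exactly one e-in)

dq_C1/dt = F_Sf1 - p_I1 - p_I2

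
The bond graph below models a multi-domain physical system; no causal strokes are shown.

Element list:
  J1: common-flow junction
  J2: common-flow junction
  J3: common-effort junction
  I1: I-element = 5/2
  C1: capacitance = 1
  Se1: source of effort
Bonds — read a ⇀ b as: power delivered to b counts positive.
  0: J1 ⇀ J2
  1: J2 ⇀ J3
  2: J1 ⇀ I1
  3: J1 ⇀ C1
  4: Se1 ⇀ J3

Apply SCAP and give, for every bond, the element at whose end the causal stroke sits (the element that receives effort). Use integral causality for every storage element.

bond 0 stroke at J1
bond 1 stroke at J2
bond 2 stroke at I1
bond 3 stroke at J1
bond 4 stroke at J3

β4 stroke→J3  (source Se1 imposes e)
β1 stroke→J2  (common-e at J3 fixed by 4)
β0 stroke→J1  (J2: last free bond brings flow in)
β2 stroke→I1  (prefer integral on I1)
β3 stroke→J1  (1-jn J1 has f-setter on 2)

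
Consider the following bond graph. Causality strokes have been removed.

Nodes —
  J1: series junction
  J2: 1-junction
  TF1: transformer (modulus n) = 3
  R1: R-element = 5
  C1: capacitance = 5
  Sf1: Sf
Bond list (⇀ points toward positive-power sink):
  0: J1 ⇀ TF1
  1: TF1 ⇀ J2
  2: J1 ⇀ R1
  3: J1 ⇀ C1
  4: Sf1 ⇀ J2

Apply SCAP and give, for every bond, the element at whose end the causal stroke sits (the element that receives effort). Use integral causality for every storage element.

#0 →TF1
#1 →J2
#2 →J1
#3 →J1
#4 →Sf1

bond 4 stroke→Sf1  (source Sf1 imposes f)
bond 1 stroke→J2  (J2 flow already set via bond 4)
bond 0 stroke→TF1  (TF1: transformer flips bond 1)
bond 2 stroke→J1  (common-f at J1 fixed by 0)
bond 3 stroke→J1  (1-jn J1 has f-setter on 0)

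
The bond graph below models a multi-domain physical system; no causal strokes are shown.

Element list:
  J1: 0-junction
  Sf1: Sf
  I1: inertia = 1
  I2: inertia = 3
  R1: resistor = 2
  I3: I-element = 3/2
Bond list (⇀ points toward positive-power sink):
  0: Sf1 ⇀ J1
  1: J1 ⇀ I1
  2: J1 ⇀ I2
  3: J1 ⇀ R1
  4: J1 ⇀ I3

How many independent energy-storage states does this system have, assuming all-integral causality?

β0 stroke at Sf1  (Sf1 (Sf) sets flow on bond)
β1 stroke at I1  (I1 integral (f out))
β2 stroke at I2  (I2 integral (f out))
β4 stroke at I3  (I3 integral (f out))
β3 stroke at J1  (J1: last free bond brings effort in)

3  (I1, I2, I3 all integral)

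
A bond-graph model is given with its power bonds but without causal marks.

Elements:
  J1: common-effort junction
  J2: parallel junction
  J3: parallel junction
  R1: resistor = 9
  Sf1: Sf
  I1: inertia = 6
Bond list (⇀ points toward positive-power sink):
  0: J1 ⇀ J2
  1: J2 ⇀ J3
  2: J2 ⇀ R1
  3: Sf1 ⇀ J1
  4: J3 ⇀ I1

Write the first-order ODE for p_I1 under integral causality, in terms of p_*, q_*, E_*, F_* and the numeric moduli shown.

b3 |Sf1  (Sf1: flow source, stroke at near end)
b0 |J1  (J1: last free bond brings effort in)
b4 |I1  (I1 outputs flow p/I1)
b1 |J3  (only one effort-in slot at J3)
b2 |J2  (closing 0-jn rule on J2)

dp_I1/dt = 9*F_Sf1 - 3*p_I1/2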